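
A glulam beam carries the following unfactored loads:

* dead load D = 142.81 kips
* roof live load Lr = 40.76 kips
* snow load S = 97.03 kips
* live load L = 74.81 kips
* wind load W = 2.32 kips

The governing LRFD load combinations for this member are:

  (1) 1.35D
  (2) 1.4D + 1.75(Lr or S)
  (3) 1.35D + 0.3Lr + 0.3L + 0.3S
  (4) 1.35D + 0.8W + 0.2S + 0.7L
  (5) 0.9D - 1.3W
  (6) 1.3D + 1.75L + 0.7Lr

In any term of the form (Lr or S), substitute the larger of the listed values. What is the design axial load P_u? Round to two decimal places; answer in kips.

(Lr or S) → S = 97.03 kips.
(1) 1.35(142.81) = 192.79
(2) 1.4(142.81) + 1.75(97.03) = 369.74
(3) 1.35(142.81) + 0.3(40.76) + 0.3(74.81) + 0.3(97.03) = 192.79 + 12.23 + 22.44 + 29.11 = 256.57
(4) 1.35(142.81) + 0.8(2.32) + 0.2(97.03) + 0.7(74.81) = 266.42
(5) 0.9(142.81) - 1.3(2.32) = 128.53 - 3.02 = 125.51
(6) 1.3(142.81) + 1.75(74.81) + 0.7(40.76) = 185.65 + 130.92 + 28.53 = 345.10
The controlling combination is 2, giving 369.74 kips.

369.74 kips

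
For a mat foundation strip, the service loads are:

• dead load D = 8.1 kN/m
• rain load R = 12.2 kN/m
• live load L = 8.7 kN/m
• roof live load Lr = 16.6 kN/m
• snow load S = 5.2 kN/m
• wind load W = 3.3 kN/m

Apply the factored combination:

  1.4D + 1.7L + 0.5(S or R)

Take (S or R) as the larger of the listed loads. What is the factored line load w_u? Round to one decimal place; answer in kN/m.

(S or R) → R = 12.2 kN/m.
1.4(8.1) + 1.7(8.7) + 0.5(12.2) = 11.3 + 14.8 + 6.1 = 32.2
w_u = 32.2 kN/m.

32.2 kN/m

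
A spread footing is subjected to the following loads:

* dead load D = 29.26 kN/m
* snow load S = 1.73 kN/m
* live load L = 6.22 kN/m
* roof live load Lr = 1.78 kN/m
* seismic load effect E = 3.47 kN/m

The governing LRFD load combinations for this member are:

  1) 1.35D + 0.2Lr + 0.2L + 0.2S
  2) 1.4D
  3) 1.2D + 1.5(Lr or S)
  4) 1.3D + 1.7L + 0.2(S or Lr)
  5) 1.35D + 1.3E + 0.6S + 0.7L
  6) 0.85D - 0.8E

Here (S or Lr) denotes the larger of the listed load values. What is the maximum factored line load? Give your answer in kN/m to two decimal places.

49.40 kN/m

(Lr or S) → Lr = 1.78 kN/m; (S or Lr) → Lr = 1.78 kN/m.
1) 1.35(29.26) + 0.2(1.78) + 0.2(6.22) + 0.2(1.73) = 39.50 + 0.36 + 1.24 + 0.35 = 41.45
2) 1.4(29.26) = 40.96
3) 1.2(29.26) + 1.5(1.78) = 35.11 + 2.67 = 37.78
4) 1.3(29.26) + 1.7(6.22) + 0.2(1.78) = 38.04 + 10.57 + 0.36 = 48.97
5) 1.35(29.26) + 1.3(3.47) + 0.6(1.73) + 0.7(6.22) = 39.50 + 4.51 + 1.04 + 4.35 = 49.40
6) 0.85(29.26) - 0.8(3.47) = 22.10
Combination 5 governs: w_u = 49.40 kN/m.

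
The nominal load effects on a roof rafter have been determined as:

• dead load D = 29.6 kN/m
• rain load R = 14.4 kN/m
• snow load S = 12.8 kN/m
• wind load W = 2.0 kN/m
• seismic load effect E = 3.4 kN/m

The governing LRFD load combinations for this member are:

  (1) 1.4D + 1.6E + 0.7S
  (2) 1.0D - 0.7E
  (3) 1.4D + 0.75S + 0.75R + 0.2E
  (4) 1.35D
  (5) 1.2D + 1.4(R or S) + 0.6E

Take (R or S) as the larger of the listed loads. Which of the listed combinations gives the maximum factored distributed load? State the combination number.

Combination 3

(R or S) → R = 14.4 kN/m.
(1) 1.4(29.6) + 1.6(3.4) + 0.7(12.8) = 41.44 + 5.44 + 8.96 = 55.84
(2) 1.0(29.6) - 0.7(3.4) = 29.60 - 2.38 = 27.22
(3) 1.4(29.6) + 0.75(12.8) + 0.75(14.4) + 0.2(3.4) = 41.44 + 9.60 + 10.80 + 0.68 = 62.52
(4) 1.35(29.6) = 39.96
(5) 1.2(29.6) + 1.4(14.4) + 0.6(3.4) = 35.52 + 20.16 + 2.04 = 57.72
The largest value is 62.52 kN/m from combination 3.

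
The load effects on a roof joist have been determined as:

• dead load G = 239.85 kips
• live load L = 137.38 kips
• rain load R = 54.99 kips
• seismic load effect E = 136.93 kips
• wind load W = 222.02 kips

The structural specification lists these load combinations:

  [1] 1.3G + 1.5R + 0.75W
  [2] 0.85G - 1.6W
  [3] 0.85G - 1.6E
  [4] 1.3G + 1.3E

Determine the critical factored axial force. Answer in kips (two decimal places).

[1] 1.3(239.85) + 1.5(54.99) + 0.75(222.02) = 560.81
[2] 0.85(239.85) - 1.6(222.02) = -151.36
[3] 0.85(239.85) - 1.6(136.93) = -15.22
[4] 1.3(239.85) + 1.3(136.93) = 489.81
Combination 1 governs: P_u = 560.81 kips.

560.81 kips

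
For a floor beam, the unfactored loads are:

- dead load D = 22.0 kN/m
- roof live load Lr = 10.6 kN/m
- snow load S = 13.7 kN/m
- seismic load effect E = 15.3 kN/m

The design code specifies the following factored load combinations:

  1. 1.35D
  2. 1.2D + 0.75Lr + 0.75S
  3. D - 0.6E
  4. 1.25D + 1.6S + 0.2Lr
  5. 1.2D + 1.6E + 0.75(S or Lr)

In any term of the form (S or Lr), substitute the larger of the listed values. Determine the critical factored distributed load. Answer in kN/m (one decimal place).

(S or Lr) → S = 13.7 kN/m.
1. 1.35(22.0) = 29.7
2. 1.2(22.0) + 0.75(10.6) + 0.75(13.7) = 44.6
3. 1.0(22.0) - 0.6(15.3) = 22.0 - 9.2 = 12.8
4. 1.25(22.0) + 1.6(13.7) + 0.2(10.6) = 27.5 + 21.9 + 2.1 = 51.5
5. 1.2(22.0) + 1.6(15.3) + 0.75(13.7) = 26.4 + 24.5 + 10.3 = 61.2
Combination 5 governs: w_u = 61.2 kN/m.

61.2 kN/m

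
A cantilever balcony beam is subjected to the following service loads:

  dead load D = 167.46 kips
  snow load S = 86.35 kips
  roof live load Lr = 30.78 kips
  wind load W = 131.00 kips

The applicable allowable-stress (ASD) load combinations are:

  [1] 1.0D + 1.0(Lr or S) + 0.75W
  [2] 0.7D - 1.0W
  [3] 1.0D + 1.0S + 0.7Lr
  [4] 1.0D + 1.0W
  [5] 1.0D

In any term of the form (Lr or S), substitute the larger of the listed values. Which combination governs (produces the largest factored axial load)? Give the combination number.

Combination 1

(Lr or S) → S = 86.35 kips.
[1] 1.0(167.46) + 1.0(86.35) + 0.75(131.00) = 352.06
[2] 0.7(167.46) - 1.0(131.00) = -13.78
[3] 1.0(167.46) + 1.0(86.35) + 0.7(30.78) = 275.36
[4] 1.0(167.46) + 1.0(131.00) = 298.46
[5] 1.0(167.46) = 167.46
The largest value is 352.06 kips from combination 1.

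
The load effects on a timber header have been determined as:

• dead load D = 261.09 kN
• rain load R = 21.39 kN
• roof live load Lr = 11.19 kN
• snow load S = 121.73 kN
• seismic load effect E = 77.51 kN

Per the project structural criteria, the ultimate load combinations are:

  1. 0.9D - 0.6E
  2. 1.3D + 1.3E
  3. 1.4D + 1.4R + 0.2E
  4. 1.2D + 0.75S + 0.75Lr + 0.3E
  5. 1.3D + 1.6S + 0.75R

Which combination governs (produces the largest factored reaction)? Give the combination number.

1. 0.9(261.09) - 0.6(77.51) = 188.48
2. 1.3(261.09) + 1.3(77.51) = 440.18
3. 1.4(261.09) + 1.4(21.39) + 0.2(77.51) = 410.97
4. 1.2(261.09) + 0.75(121.73) + 0.75(11.19) + 0.3(77.51) = 436.25
5. 1.3(261.09) + 1.6(121.73) + 0.75(21.39) = 550.23
The largest value is 550.23 kN from combination 5.

Combination 5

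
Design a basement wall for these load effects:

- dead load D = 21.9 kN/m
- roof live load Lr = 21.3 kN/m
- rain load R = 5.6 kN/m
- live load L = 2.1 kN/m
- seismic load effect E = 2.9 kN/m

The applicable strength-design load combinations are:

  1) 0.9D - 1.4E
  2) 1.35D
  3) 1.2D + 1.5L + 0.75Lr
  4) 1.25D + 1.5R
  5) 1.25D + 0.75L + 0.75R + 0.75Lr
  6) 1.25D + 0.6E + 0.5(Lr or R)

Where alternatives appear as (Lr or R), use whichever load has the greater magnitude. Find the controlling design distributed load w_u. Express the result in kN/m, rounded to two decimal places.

49.13 kN/m

(Lr or R) → Lr = 21.3 kN/m.
1) 0.9(21.9) - 1.4(2.9) = 15.65
2) 1.35(21.9) = 29.57
3) 1.2(21.9) + 1.5(2.1) + 0.75(21.3) = 45.41
4) 1.25(21.9) + 1.5(5.6) = 35.78
5) 1.25(21.9) + 0.75(2.1) + 0.75(5.6) + 0.75(21.3) = 49.13
6) 1.25(21.9) + 0.6(2.9) + 0.5(21.3) = 39.77
Maximum is from combination 5.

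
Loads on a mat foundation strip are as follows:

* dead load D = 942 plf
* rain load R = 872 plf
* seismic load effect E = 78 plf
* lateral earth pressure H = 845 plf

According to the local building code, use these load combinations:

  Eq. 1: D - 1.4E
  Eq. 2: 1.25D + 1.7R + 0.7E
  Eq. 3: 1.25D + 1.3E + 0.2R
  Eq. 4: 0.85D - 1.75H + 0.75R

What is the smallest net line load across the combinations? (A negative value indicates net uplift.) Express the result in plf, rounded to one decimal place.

Eq. 1: 1.0(942) - 1.4(78) = 832.8
Eq. 2: 1.25(942) + 1.7(872) + 0.7(78) = 2714.5
Eq. 3: 1.25(942) + 1.3(78) + 0.2(872) = 1453.3
Eq. 4: 0.85(942) - 1.75(845) + 0.75(872) = -24.1
Combination 4 gives the minimum: -24.1 plf.

-24.1 plf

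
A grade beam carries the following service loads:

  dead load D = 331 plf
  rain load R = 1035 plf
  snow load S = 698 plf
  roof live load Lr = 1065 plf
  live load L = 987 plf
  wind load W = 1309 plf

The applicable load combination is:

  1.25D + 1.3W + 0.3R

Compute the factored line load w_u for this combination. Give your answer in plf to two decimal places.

1.25(331) + 1.3(1309) + 0.3(1035) = 413.75 + 1701.70 + 310.50 = 2425.95
w_u = 2425.95 plf.

2425.95 plf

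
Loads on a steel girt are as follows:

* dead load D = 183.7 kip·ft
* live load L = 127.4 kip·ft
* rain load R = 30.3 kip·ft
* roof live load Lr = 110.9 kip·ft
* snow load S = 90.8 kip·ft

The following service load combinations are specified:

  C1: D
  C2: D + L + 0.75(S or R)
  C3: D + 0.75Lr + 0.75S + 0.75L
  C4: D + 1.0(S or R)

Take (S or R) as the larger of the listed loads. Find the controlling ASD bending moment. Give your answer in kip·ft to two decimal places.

430.53 kip·ft

(S or R) → S = 90.8 kip·ft.
C1: 1.0(183.7) = 183.70
C2: 1.0(183.7) + 1.0(127.4) + 0.75(90.8) = 183.70 + 127.40 + 68.10 = 379.20
C3: 1.0(183.7) + 0.75(110.9) + 0.75(90.8) + 0.75(127.4) = 183.70 + 83.18 + 68.10 + 95.55 = 430.53
C4: 1.0(183.7) + 1.0(90.8) = 183.70 + 90.80 = 274.50
The controlling combination is 3, giving 430.53 kip·ft.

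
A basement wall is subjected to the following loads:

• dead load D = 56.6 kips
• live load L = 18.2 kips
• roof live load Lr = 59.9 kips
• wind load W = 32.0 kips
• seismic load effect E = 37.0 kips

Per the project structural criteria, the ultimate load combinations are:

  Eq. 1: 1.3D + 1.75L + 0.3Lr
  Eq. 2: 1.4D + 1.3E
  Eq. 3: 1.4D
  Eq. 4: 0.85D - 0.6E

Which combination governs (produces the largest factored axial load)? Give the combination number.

Combination 2

Eq. 1: 1.3(56.6) + 1.75(18.2) + 0.3(59.9) = 123.40
Eq. 2: 1.4(56.6) + 1.3(37.0) = 127.34
Eq. 3: 1.4(56.6) = 79.24
Eq. 4: 0.85(56.6) - 0.6(37.0) = 25.91
The largest value is 127.34 kips from combination 2.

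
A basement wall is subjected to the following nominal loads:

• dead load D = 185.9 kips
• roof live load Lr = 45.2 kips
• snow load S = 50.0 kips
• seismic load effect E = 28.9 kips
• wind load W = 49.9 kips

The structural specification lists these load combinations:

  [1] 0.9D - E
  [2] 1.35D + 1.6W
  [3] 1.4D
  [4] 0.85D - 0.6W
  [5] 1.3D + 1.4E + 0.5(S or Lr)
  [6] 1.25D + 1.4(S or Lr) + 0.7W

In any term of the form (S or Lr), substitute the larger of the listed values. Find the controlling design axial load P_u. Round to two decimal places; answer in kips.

(S or Lr) → S = 50.0 kips.
[1] 0.9(185.9) - 1.0(28.9) = 167.31 - 28.90 = 138.41
[2] 1.35(185.9) + 1.6(49.9) = 250.97 + 79.84 = 330.81
[3] 1.4(185.9) = 260.26
[4] 0.85(185.9) - 0.6(49.9) = 158.02 - 29.94 = 128.08
[5] 1.3(185.9) + 1.4(28.9) + 0.5(50.0) = 241.67 + 40.46 + 25.00 = 307.13
[6] 1.25(185.9) + 1.4(50.0) + 0.7(49.9) = 232.38 + 70.00 + 34.93 = 337.31
The controlling combination is 6, giving 337.31 kips.

337.31 kips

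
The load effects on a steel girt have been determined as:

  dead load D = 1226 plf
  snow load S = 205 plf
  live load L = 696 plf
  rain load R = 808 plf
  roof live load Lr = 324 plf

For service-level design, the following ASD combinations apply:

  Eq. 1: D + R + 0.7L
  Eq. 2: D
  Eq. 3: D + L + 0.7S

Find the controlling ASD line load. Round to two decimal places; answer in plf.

Eq. 1: 1.0(1226) + 1.0(808) + 0.7(696) = 1226.00 + 808.00 + 487.20 = 2521.20
Eq. 2: 1.0(1226) = 1226.00
Eq. 3: 1.0(1226) + 1.0(696) + 0.7(205) = 1226.00 + 696.00 + 143.50 = 2065.50
Maximum is from combination 1.

2521.20 plf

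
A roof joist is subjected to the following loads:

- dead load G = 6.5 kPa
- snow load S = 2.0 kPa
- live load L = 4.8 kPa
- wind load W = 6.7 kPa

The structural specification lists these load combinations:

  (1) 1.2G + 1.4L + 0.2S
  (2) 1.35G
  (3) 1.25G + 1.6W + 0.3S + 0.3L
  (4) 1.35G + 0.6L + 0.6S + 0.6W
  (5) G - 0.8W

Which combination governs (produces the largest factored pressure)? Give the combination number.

(1) 1.2(6.5) + 1.4(4.8) + 0.2(2.0) = 7.8 + 6.7 + 0.4 = 14.9
(2) 1.35(6.5) = 8.8
(3) 1.25(6.5) + 1.6(6.7) + 0.3(2.0) + 0.3(4.8) = 20.9
(4) 1.35(6.5) + 0.6(4.8) + 0.6(2.0) + 0.6(6.7) = 8.8 + 2.9 + 1.2 + 4.0 = 16.9
(5) 1.0(6.5) - 0.8(6.7) = 6.5 - 5.4 = 1.1
The largest value is 20.9 kPa from combination 3.

Combination 3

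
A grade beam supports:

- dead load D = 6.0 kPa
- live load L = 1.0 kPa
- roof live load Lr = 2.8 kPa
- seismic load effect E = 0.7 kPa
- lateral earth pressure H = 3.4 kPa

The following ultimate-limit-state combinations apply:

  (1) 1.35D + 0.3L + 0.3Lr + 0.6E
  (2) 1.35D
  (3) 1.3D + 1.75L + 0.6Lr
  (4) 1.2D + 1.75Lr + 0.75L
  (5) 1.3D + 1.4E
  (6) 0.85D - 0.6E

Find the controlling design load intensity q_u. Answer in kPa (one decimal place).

12.9 kPa

(1) 1.35(6.0) + 0.3(1.0) + 0.3(2.8) + 0.6(0.7) = 9.7
(2) 1.35(6.0) = 8.1
(3) 1.3(6.0) + 1.75(1.0) + 0.6(2.8) = 11.2
(4) 1.2(6.0) + 1.75(2.8) + 0.75(1.0) = 7.2 + 4.9 + 0.8 = 12.9
(5) 1.3(6.0) + 1.4(0.7) = 7.8 + 1.0 = 8.8
(6) 0.85(6.0) - 0.6(0.7) = 5.1 - 0.4 = 4.7
The controlling combination is 4, giving 12.9 kPa.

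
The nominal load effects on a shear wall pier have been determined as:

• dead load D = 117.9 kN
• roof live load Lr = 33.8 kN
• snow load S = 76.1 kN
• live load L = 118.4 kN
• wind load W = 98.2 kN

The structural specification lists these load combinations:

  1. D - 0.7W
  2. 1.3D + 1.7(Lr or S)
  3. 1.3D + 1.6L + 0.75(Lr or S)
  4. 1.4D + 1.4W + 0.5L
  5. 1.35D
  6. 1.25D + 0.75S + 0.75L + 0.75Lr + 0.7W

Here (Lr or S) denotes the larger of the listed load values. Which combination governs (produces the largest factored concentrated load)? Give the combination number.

Combination 3

(Lr or S) → S = 76.1 kN.
1. 1.0(117.9) - 0.7(98.2) = 117.9 - 68.7 = 49.2
2. 1.3(117.9) + 1.7(76.1) = 282.6
3. 1.3(117.9) + 1.6(118.4) + 0.75(76.1) = 153.3 + 189.4 + 57.1 = 399.8
4. 1.4(117.9) + 1.4(98.2) + 0.5(118.4) = 361.7
5. 1.35(117.9) = 159.2
6. 1.25(117.9) + 0.75(76.1) + 0.75(118.4) + 0.75(33.8) + 0.7(98.2) = 387.3
The largest value is 399.8 kN from combination 3.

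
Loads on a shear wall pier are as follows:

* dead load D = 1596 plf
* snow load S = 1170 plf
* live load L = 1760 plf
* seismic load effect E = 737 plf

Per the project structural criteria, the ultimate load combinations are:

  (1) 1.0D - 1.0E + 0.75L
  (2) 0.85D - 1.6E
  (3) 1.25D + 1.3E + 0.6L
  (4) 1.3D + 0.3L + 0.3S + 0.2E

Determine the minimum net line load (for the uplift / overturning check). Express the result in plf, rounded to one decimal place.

(1) 1.0(1596) - 1.0(737) + 0.75(1760) = 2179.0
(2) 0.85(1596) - 1.6(737) = 177.4
(3) 1.25(1596) + 1.3(737) + 0.6(1760) = 4009.1
(4) 1.3(1596) + 0.3(1760) + 0.3(1170) + 0.2(737) = 3101.2
Combination 2 gives the minimum: 177.4 plf.

177.4 plf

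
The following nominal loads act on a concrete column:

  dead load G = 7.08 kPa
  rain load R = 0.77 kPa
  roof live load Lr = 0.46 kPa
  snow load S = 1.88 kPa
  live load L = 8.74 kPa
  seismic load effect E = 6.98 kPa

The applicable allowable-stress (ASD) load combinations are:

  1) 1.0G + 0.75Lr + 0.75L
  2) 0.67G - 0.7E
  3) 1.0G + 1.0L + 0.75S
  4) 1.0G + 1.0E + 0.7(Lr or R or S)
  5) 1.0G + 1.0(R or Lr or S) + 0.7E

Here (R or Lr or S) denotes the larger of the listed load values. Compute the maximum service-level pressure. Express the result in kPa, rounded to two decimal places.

(Lr or R or S) → S = 1.88 kPa; (R or Lr or S) → S = 1.88 kPa.
1) 1.0(7.08) + 0.75(0.46) + 0.75(8.74) = 13.98
2) 0.67(7.08) - 0.7(6.98) = -0.14
3) 1.0(7.08) + 1.0(8.74) + 0.75(1.88) = 7.08 + 8.74 + 1.41 = 17.23
4) 1.0(7.08) + 1.0(6.98) + 0.7(1.88) = 7.08 + 6.98 + 1.32 = 15.38
5) 1.0(7.08) + 1.0(1.88) + 0.7(6.98) = 7.08 + 1.88 + 4.89 = 13.85
The controlling combination is 3, giving 17.23 kPa.

17.23 kPa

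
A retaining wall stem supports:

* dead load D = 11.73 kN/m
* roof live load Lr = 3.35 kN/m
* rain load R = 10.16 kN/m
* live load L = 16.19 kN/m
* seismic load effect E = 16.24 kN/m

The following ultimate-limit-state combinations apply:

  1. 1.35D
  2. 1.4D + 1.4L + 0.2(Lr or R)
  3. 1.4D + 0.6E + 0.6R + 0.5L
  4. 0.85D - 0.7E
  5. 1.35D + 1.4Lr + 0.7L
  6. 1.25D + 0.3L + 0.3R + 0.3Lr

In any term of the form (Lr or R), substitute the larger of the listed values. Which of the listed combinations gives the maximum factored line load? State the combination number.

Combination 2

(Lr or R) → R = 10.16 kN/m.
1. 1.35(11.73) = 15.84
2. 1.4(11.73) + 1.4(16.19) + 0.2(10.16) = 16.42 + 22.67 + 2.03 = 41.12
3. 1.4(11.73) + 0.6(16.24) + 0.6(10.16) + 0.5(16.19) = 16.42 + 9.74 + 6.10 + 8.10 = 40.36
4. 0.85(11.73) - 0.7(16.24) = 9.97 - 11.37 = -1.40
5. 1.35(11.73) + 1.4(3.35) + 0.7(16.19) = 15.84 + 4.69 + 11.33 = 31.86
6. 1.25(11.73) + 0.3(16.19) + 0.3(10.16) + 0.3(3.35) = 23.57
The largest value is 41.12 kN/m from combination 2.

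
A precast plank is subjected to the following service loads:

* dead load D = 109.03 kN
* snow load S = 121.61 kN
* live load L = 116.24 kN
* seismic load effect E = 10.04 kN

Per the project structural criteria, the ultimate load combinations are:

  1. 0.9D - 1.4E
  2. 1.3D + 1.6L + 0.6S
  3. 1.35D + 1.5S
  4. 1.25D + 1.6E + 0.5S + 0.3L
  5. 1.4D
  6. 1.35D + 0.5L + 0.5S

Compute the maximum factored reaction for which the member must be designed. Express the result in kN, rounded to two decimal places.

1. 0.9(109.03) - 1.4(10.04) = 98.13 - 14.06 = 84.07
2. 1.3(109.03) + 1.6(116.24) + 0.6(121.61) = 141.74 + 185.98 + 72.97 = 400.69
3. 1.35(109.03) + 1.5(121.61) = 147.19 + 182.42 = 329.61
4. 1.25(109.03) + 1.6(10.04) + 0.5(121.61) + 0.3(116.24) = 136.29 + 16.06 + 60.81 + 34.87 = 248.03
5. 1.4(109.03) = 152.64
6. 1.35(109.03) + 0.5(116.24) + 0.5(121.61) = 147.19 + 58.12 + 60.81 = 266.12
The controlling combination is 2, giving 400.69 kN.

400.69 kN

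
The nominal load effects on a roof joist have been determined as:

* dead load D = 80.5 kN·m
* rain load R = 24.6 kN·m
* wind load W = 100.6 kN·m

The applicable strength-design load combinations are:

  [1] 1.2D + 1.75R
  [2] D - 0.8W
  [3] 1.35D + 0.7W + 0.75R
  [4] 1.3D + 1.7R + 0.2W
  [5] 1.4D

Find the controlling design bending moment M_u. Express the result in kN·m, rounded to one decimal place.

197.5 kN·m

[1] 1.2(80.5) + 1.75(24.6) = 96.6 + 43.1 = 139.7
[2] 1.0(80.5) - 0.8(100.6) = 80.5 - 80.5 = 0.0
[3] 1.35(80.5) + 0.7(100.6) + 0.75(24.6) = 197.5
[4] 1.3(80.5) + 1.7(24.6) + 0.2(100.6) = 104.7 + 41.8 + 20.1 = 166.6
[5] 1.4(80.5) = 112.7
Combination 3 governs: M_u = 197.5 kN·m.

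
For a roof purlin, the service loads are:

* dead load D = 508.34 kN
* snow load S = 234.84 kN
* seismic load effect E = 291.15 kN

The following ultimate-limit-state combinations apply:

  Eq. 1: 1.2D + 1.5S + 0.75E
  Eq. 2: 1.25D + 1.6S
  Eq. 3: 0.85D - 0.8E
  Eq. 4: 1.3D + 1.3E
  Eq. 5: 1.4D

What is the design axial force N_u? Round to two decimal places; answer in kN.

1180.63 kN

Eq. 1: 1.2(508.34) + 1.5(234.84) + 0.75(291.15) = 1180.63
Eq. 2: 1.25(508.34) + 1.6(234.84) = 1011.17
Eq. 3: 0.85(508.34) - 0.8(291.15) = 199.17
Eq. 4: 1.3(508.34) + 1.3(291.15) = 1039.34
Eq. 5: 1.4(508.34) = 711.68
Maximum is from combination 1.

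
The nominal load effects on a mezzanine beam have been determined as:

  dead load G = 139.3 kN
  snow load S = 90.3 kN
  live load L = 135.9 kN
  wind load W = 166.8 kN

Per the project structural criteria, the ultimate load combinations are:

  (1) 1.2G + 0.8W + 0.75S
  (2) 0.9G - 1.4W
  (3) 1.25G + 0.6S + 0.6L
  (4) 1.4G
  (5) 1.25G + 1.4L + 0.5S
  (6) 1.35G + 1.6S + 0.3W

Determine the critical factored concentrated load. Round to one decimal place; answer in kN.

409.5 kN

(1) 1.2(139.3) + 0.8(166.8) + 0.75(90.3) = 167.2 + 133.4 + 67.7 = 368.3
(2) 0.9(139.3) - 1.4(166.8) = -108.2
(3) 1.25(139.3) + 0.6(90.3) + 0.6(135.9) = 174.1 + 54.2 + 81.5 = 309.8
(4) 1.4(139.3) = 195.0
(5) 1.25(139.3) + 1.4(135.9) + 0.5(90.3) = 409.5
(6) 1.35(139.3) + 1.6(90.3) + 0.3(166.8) = 188.1 + 144.5 + 50.0 = 382.6
The controlling combination is 5, giving 409.5 kN.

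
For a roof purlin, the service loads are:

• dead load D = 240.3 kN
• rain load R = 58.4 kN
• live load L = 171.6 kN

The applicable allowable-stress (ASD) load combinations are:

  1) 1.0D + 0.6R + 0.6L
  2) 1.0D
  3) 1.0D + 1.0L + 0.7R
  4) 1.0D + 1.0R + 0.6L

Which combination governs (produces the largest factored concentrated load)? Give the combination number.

Combination 3

1) 1.0(240.3) + 0.6(58.4) + 0.6(171.6) = 240.30 + 35.04 + 102.96 = 378.30
2) 1.0(240.3) = 240.30
3) 1.0(240.3) + 1.0(171.6) + 0.7(58.4) = 240.30 + 171.60 + 40.88 = 452.78
4) 1.0(240.3) + 1.0(58.4) + 0.6(171.6) = 240.30 + 58.40 + 102.96 = 401.66
The largest value is 452.78 kN from combination 3.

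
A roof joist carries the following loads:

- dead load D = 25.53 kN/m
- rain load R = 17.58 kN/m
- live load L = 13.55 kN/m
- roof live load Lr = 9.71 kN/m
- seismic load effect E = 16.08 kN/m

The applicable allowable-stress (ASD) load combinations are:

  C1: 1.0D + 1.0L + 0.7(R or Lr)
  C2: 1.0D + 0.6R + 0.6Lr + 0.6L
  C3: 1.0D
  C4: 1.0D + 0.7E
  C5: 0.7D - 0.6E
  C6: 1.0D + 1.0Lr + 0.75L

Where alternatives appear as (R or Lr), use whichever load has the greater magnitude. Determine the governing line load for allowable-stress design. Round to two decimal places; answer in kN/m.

51.39 kN/m

(R or Lr) → R = 17.58 kN/m.
C1: 1.0(25.53) + 1.0(13.55) + 0.7(17.58) = 25.53 + 13.55 + 12.31 = 51.39
C2: 1.0(25.53) + 0.6(17.58) + 0.6(9.71) + 0.6(13.55) = 50.03
C3: 1.0(25.53) = 25.53
C4: 1.0(25.53) + 0.7(16.08) = 25.53 + 11.26 = 36.79
C5: 0.7(25.53) - 0.6(16.08) = 17.87 - 9.65 = 8.22
C6: 1.0(25.53) + 1.0(9.71) + 0.75(13.55) = 25.53 + 9.71 + 10.16 = 45.40
Maximum is from combination 1.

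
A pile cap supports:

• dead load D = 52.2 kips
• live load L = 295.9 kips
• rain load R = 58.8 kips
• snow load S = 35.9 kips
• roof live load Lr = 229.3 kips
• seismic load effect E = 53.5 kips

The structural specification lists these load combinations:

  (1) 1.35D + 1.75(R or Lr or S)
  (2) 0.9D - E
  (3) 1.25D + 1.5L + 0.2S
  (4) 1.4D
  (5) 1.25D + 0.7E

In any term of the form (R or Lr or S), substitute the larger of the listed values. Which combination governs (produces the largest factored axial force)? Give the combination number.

(R or Lr or S) → Lr = 229.3 kips.
(1) 1.35(52.2) + 1.75(229.3) = 70.47 + 401.28 = 471.75
(2) 0.9(52.2) - 1.0(53.5) = 46.98 - 53.50 = -6.52
(3) 1.25(52.2) + 1.5(295.9) + 0.2(35.9) = 65.25 + 443.85 + 7.18 = 516.28
(4) 1.4(52.2) = 73.08
(5) 1.25(52.2) + 0.7(53.5) = 65.25 + 37.45 = 102.70
The largest value is 516.28 kips from combination 3.

Combination 3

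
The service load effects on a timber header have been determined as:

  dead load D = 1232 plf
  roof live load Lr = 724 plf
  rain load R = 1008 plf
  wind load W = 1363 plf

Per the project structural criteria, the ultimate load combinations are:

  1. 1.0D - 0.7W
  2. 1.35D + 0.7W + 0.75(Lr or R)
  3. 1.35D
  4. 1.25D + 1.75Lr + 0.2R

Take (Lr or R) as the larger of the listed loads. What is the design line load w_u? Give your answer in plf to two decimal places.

3373.30 plf

(Lr or R) → R = 1008 plf.
1. 1.0(1232) - 0.7(1363) = 277.90
2. 1.35(1232) + 0.7(1363) + 0.75(1008) = 3373.30
3. 1.35(1232) = 1663.20
4. 1.25(1232) + 1.75(724) + 0.2(1008) = 3008.60
Combination 2 governs: w_u = 3373.30 plf.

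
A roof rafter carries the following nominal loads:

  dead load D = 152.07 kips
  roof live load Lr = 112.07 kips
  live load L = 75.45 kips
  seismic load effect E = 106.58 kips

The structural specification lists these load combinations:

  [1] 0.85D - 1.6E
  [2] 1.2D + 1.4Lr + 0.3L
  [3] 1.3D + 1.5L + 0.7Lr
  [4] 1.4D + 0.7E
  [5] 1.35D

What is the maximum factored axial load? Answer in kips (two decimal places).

389.32 kips

[1] 0.85(152.07) - 1.6(106.58) = 129.26 - 170.53 = -41.27
[2] 1.2(152.07) + 1.4(112.07) + 0.3(75.45) = 182.48 + 156.90 + 22.64 = 362.02
[3] 1.3(152.07) + 1.5(75.45) + 0.7(112.07) = 197.69 + 113.18 + 78.45 = 389.32
[4] 1.4(152.07) + 0.7(106.58) = 287.50
[5] 1.35(152.07) = 205.29
Maximum is from combination 3.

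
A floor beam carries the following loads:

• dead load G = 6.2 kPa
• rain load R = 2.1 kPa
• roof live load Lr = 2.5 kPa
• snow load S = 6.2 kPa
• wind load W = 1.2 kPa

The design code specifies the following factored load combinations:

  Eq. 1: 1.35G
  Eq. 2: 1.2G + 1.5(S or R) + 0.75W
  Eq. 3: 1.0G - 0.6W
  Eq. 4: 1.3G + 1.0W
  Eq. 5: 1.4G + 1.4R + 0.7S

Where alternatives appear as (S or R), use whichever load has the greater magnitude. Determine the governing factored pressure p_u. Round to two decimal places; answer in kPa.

17.64 kPa

(S or R) → S = 6.2 kPa.
Eq. 1: 1.35(6.2) = 8.37
Eq. 2: 1.2(6.2) + 1.5(6.2) + 0.75(1.2) = 7.44 + 9.30 + 0.90 = 17.64
Eq. 3: 1.0(6.2) - 0.6(1.2) = 6.20 - 0.72 = 5.48
Eq. 4: 1.3(6.2) + 1.0(1.2) = 8.06 + 1.20 = 9.26
Eq. 5: 1.4(6.2) + 1.4(2.1) + 0.7(6.2) = 8.68 + 2.94 + 4.34 = 15.96
Combination 2 governs: p_u = 17.64 kPa.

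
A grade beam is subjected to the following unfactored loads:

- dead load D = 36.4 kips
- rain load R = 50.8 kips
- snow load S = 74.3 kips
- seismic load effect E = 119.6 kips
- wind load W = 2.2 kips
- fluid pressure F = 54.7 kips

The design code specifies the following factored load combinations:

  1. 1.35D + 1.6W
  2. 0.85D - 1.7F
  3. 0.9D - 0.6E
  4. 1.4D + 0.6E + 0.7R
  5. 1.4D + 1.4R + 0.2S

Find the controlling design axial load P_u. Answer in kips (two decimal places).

158.28 kips

1. 1.35(36.4) + 1.6(2.2) = 49.14 + 3.52 = 52.66
2. 0.85(36.4) - 1.7(54.7) = 30.94 - 92.99 = -62.05
3. 0.9(36.4) - 0.6(119.6) = 32.76 - 71.76 = -39.00
4. 1.4(36.4) + 0.6(119.6) + 0.7(50.8) = 50.96 + 71.76 + 35.56 = 158.28
5. 1.4(36.4) + 1.4(50.8) + 0.2(74.3) = 50.96 + 71.12 + 14.86 = 136.94
The controlling combination is 4, giving 158.28 kips.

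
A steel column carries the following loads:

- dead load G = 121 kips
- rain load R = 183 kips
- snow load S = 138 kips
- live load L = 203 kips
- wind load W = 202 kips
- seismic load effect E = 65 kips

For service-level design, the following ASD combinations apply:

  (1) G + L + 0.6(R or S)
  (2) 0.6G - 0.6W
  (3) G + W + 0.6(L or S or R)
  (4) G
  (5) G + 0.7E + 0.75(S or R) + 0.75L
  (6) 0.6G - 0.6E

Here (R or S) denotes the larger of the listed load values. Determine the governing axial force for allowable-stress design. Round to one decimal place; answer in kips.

456.0 kips

(R or S) → R = 183 kips; (L or S or R) → L = 203 kips; (S or R) → R = 183 kips.
(1) 1.0(121) + 1.0(203) + 0.6(183) = 433.8
(2) 0.6(121) - 0.6(202) = -48.6
(3) 1.0(121) + 1.0(202) + 0.6(203) = 444.8
(4) 1.0(121) = 121.0
(5) 1.0(121) + 0.7(65) + 0.75(183) + 0.75(203) = 456.0
(6) 0.6(121) - 0.6(65) = 33.6
The controlling combination is 5, giving 456.0 kips.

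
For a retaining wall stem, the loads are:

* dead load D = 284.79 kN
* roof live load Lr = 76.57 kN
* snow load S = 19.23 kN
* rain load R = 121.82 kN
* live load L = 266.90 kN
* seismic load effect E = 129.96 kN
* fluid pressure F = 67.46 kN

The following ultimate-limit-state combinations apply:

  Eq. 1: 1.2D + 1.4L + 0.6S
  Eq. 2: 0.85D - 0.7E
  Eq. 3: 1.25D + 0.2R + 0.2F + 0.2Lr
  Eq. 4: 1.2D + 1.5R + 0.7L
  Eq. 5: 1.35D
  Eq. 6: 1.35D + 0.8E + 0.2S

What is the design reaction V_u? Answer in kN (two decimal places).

726.95 kN

Eq. 1: 1.2(284.79) + 1.4(266.90) + 0.6(19.23) = 726.95
Eq. 2: 0.85(284.79) - 0.7(129.96) = 151.10
Eq. 3: 1.25(284.79) + 0.2(121.82) + 0.2(67.46) + 0.2(76.57) = 409.16
Eq. 4: 1.2(284.79) + 1.5(121.82) + 0.7(266.90) = 711.31
Eq. 5: 1.35(284.79) = 384.47
Eq. 6: 1.35(284.79) + 0.8(129.96) + 0.2(19.23) = 492.28
Maximum is from combination 1.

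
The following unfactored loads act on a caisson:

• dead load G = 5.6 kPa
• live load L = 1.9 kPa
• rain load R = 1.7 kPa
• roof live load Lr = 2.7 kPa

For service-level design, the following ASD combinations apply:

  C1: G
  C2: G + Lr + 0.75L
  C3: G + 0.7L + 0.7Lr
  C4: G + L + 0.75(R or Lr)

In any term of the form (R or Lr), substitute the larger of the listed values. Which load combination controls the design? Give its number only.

Combination 2

(R or Lr) → Lr = 2.7 kPa.
C1: 1.0(5.6) = 5.60
C2: 1.0(5.6) + 1.0(2.7) + 0.75(1.9) = 5.60 + 2.70 + 1.43 = 9.73
C3: 1.0(5.6) + 0.7(1.9) + 0.7(2.7) = 5.60 + 1.33 + 1.89 = 8.82
C4: 1.0(5.6) + 1.0(1.9) + 0.75(2.7) = 5.60 + 1.90 + 2.03 = 9.53
The largest value is 9.73 kPa from combination 2.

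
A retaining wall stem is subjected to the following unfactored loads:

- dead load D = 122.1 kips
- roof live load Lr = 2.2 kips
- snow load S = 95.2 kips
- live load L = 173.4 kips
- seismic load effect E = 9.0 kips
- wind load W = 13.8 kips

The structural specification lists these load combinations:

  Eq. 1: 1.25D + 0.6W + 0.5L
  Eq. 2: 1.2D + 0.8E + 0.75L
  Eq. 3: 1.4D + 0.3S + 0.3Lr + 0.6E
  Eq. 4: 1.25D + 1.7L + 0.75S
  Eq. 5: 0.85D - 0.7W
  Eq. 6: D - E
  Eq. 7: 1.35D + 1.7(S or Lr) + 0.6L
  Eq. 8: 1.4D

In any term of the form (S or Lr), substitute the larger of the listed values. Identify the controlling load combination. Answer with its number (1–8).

(S or Lr) → S = 95.2 kips.
Eq. 1: 1.25(122.1) + 0.6(13.8) + 0.5(173.4) = 247.61
Eq. 2: 1.2(122.1) + 0.8(9.0) + 0.75(173.4) = 283.77
Eq. 3: 1.4(122.1) + 0.3(95.2) + 0.3(2.2) + 0.6(9.0) = 205.56
Eq. 4: 1.25(122.1) + 1.7(173.4) + 0.75(95.2) = 518.81
Eq. 5: 0.85(122.1) - 0.7(13.8) = 94.13
Eq. 6: 1.0(122.1) - 1.0(9.0) = 113.10
Eq. 7: 1.35(122.1) + 1.7(95.2) + 0.6(173.4) = 430.72
Eq. 8: 1.4(122.1) = 170.94
The largest value is 518.81 kips from combination 4.

Combination 4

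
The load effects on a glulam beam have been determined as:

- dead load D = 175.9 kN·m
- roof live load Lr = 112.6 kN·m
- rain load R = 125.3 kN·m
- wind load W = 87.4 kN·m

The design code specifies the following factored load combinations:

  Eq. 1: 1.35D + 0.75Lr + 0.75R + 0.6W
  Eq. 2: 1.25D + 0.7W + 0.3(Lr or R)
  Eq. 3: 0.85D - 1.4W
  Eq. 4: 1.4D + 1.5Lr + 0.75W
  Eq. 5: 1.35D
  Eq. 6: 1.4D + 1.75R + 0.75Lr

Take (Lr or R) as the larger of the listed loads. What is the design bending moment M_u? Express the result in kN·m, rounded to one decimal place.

550.0 kN·m

(Lr or R) → R = 125.3 kN·m.
Eq. 1: 1.35(175.9) + 0.75(112.6) + 0.75(125.3) + 0.6(87.4) = 468.3
Eq. 2: 1.25(175.9) + 0.7(87.4) + 0.3(125.3) = 318.6
Eq. 3: 0.85(175.9) - 1.4(87.4) = 27.2
Eq. 4: 1.4(175.9) + 1.5(112.6) + 0.75(87.4) = 480.7
Eq. 5: 1.35(175.9) = 237.5
Eq. 6: 1.4(175.9) + 1.75(125.3) + 0.75(112.6) = 550.0
The controlling combination is 6, giving 550.0 kN·m.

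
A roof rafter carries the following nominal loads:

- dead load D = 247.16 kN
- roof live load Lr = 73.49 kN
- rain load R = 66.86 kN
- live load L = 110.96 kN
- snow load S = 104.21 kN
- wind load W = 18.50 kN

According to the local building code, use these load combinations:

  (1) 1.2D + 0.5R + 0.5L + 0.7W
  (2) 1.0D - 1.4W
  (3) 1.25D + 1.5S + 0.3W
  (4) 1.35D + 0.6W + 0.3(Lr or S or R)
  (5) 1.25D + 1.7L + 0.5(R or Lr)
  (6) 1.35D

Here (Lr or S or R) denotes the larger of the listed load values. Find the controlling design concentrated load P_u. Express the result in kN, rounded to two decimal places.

534.33 kN

(Lr or S or R) → S = 104.21 kN; (R or Lr) → Lr = 73.49 kN.
(1) 1.2(247.16) + 0.5(66.86) + 0.5(110.96) + 0.7(18.50) = 296.59 + 33.43 + 55.48 + 12.95 = 398.45
(2) 1.0(247.16) - 1.4(18.50) = 247.16 - 25.90 = 221.26
(3) 1.25(247.16) + 1.5(104.21) + 0.3(18.50) = 308.95 + 156.32 + 5.55 = 470.82
(4) 1.35(247.16) + 0.6(18.50) + 0.3(104.21) = 333.67 + 11.10 + 31.26 = 376.03
(5) 1.25(247.16) + 1.7(110.96) + 0.5(73.49) = 308.95 + 188.63 + 36.75 = 534.33
(6) 1.35(247.16) = 333.67
Combination 5 governs: P_u = 534.33 kN.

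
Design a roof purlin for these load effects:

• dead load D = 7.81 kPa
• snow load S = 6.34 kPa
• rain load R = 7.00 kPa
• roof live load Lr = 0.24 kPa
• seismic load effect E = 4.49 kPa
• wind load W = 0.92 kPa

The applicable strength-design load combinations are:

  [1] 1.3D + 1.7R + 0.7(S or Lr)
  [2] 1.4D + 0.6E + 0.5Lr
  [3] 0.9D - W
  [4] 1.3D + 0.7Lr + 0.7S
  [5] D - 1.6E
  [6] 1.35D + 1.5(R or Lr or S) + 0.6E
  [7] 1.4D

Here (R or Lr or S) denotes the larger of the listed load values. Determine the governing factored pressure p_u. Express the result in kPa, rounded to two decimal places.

(S or Lr) → S = 6.34 kPa; (R or Lr or S) → R = 7.00 kPa.
[1] 1.3(7.81) + 1.7(7.00) + 0.7(6.34) = 26.49
[2] 1.4(7.81) + 0.6(4.49) + 0.5(0.24) = 13.75
[3] 0.9(7.81) - 1.0(0.92) = 6.11
[4] 1.3(7.81) + 0.7(0.24) + 0.7(6.34) = 14.76
[5] 1.0(7.81) - 1.6(4.49) = 0.63
[6] 1.35(7.81) + 1.5(7.00) + 0.6(4.49) = 23.74
[7] 1.4(7.81) = 10.93
The controlling combination is 1, giving 26.49 kPa.

26.49 kPa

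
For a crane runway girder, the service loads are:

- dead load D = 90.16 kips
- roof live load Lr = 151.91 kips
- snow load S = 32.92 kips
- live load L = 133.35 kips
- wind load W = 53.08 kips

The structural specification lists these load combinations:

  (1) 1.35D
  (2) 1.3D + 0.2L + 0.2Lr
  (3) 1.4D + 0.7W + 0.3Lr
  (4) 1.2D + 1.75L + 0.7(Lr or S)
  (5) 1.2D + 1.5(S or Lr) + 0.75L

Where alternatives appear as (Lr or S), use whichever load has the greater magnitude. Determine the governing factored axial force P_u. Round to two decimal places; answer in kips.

(Lr or S) → Lr = 151.91 kips; (S or Lr) → Lr = 151.91 kips.
(1) 1.35(90.16) = 121.72
(2) 1.3(90.16) + 0.2(133.35) + 0.2(151.91) = 117.21 + 26.67 + 30.38 = 174.26
(3) 1.4(90.16) + 0.7(53.08) + 0.3(151.91) = 126.22 + 37.16 + 45.57 = 208.95
(4) 1.2(90.16) + 1.75(133.35) + 0.7(151.91) = 108.19 + 233.36 + 106.34 = 447.89
(5) 1.2(90.16) + 1.5(151.91) + 0.75(133.35) = 108.19 + 227.87 + 100.01 = 436.07
Combination 4 governs: P_u = 447.89 kips.

447.89 kips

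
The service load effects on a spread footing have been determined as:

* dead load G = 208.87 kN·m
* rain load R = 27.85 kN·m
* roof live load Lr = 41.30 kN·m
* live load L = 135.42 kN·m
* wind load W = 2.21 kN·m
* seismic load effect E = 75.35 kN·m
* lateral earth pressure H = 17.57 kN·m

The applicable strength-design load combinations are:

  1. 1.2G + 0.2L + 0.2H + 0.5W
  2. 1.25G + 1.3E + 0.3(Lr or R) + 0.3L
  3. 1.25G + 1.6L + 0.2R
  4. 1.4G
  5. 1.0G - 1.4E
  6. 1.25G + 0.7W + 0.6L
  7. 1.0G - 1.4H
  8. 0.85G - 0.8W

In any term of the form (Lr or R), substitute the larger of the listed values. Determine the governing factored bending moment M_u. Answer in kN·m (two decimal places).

(Lr or R) → Lr = 41.30 kN·m.
1. 1.2(208.87) + 0.2(135.42) + 0.2(17.57) + 0.5(2.21) = 282.35
2. 1.25(208.87) + 1.3(75.35) + 0.3(41.30) + 0.3(135.42) = 412.06
3. 1.25(208.87) + 1.6(135.42) + 0.2(27.85) = 261.09 + 216.67 + 5.57 = 483.33
4. 1.4(208.87) = 292.42
5. 1.0(208.87) - 1.4(75.35) = 208.87 - 105.49 = 103.38
6. 1.25(208.87) + 0.7(2.21) + 0.6(135.42) = 261.09 + 1.55 + 81.25 = 343.89
7. 1.0(208.87) - 1.4(17.57) = 208.87 - 24.60 = 184.27
8. 0.85(208.87) - 0.8(2.21) = 177.54 - 1.77 = 175.77
Maximum is from combination 3.

483.33 kN·m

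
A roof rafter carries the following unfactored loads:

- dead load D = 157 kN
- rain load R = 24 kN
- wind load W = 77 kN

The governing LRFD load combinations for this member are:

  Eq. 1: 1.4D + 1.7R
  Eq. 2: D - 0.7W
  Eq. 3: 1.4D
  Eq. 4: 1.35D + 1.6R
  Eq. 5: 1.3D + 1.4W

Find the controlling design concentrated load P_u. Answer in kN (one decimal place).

Eq. 1: 1.4(157) + 1.7(24) = 260.6
Eq. 2: 1.0(157) - 0.7(77) = 103.1
Eq. 3: 1.4(157) = 219.8
Eq. 4: 1.35(157) + 1.6(24) = 250.4
Eq. 5: 1.3(157) + 1.4(77) = 311.9
The controlling combination is 5, giving 311.9 kN.

311.9 kN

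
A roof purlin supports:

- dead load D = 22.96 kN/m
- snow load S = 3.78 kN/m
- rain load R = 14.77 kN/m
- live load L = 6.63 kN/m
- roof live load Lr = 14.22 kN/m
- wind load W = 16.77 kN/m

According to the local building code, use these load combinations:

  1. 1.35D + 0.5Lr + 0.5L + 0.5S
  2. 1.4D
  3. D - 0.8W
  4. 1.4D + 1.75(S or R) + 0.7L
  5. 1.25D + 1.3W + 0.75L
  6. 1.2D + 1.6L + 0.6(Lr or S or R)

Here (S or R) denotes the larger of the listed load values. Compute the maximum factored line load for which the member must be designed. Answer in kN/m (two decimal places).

62.63 kN/m

(S or R) → R = 14.77 kN/m; (Lr or S or R) → R = 14.77 kN/m.
1. 1.35(22.96) + 0.5(14.22) + 0.5(6.63) + 0.5(3.78) = 43.31
2. 1.4(22.96) = 32.14
3. 1.0(22.96) - 0.8(16.77) = 9.54
4. 1.4(22.96) + 1.75(14.77) + 0.7(6.63) = 62.63
5. 1.25(22.96) + 1.3(16.77) + 0.75(6.63) = 55.47
6. 1.2(22.96) + 1.6(6.63) + 0.6(14.77) = 47.02
The controlling combination is 4, giving 62.63 kN/m.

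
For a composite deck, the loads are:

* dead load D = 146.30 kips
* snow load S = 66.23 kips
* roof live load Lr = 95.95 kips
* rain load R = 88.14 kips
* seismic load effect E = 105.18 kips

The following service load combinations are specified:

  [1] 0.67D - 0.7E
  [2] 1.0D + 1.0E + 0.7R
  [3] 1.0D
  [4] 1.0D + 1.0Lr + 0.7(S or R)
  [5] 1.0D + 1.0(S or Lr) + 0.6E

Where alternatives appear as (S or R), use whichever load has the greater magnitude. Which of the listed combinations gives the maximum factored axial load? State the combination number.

Combination 2

(S or R) → R = 88.14 kips; (S or Lr) → Lr = 95.95 kips.
[1] 0.67(146.30) - 0.7(105.18) = 24.40
[2] 1.0(146.30) + 1.0(105.18) + 0.7(88.14) = 313.18
[3] 1.0(146.30) = 146.30
[4] 1.0(146.30) + 1.0(95.95) + 0.7(88.14) = 303.95
[5] 1.0(146.30) + 1.0(95.95) + 0.6(105.18) = 305.36
The largest value is 313.18 kips from combination 2.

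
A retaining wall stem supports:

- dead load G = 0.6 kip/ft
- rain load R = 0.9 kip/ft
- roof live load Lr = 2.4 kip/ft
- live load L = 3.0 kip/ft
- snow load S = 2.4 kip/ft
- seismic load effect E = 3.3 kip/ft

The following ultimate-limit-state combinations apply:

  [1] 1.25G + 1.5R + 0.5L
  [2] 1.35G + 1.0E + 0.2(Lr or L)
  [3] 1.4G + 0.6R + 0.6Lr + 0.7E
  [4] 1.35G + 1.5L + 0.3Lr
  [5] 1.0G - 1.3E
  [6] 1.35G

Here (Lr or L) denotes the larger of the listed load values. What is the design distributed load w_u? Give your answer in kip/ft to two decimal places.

6.03 kip/ft

(Lr or L) → L = 3.0 kip/ft.
[1] 1.25(0.6) + 1.5(0.9) + 0.5(3.0) = 0.75 + 1.35 + 1.50 = 3.60
[2] 1.35(0.6) + 1.0(3.3) + 0.2(3.0) = 0.81 + 3.30 + 0.60 = 4.71
[3] 1.4(0.6) + 0.6(0.9) + 0.6(2.4) + 0.7(3.3) = 0.84 + 0.54 + 1.44 + 2.31 = 5.13
[4] 1.35(0.6) + 1.5(3.0) + 0.3(2.4) = 0.81 + 4.50 + 0.72 = 6.03
[5] 1.0(0.6) - 1.3(3.3) = 0.60 - 4.29 = -3.69
[6] 1.35(0.6) = 0.81
Combination 4 governs: w_u = 6.03 kip/ft.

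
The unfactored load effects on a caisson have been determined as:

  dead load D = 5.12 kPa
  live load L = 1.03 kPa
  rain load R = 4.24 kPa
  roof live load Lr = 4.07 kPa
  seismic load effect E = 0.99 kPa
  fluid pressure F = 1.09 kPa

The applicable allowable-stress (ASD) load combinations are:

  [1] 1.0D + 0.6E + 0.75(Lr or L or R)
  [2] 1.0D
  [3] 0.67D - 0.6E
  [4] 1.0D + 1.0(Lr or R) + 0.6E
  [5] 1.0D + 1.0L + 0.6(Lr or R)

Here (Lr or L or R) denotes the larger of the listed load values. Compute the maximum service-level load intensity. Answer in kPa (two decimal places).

9.95 kPa

(Lr or L or R) → R = 4.24 kPa; (Lr or R) → R = 4.24 kPa.
[1] 1.0(5.12) + 0.6(0.99) + 0.75(4.24) = 5.12 + 0.59 + 3.18 = 8.89
[2] 1.0(5.12) = 5.12
[3] 0.67(5.12) - 0.6(0.99) = 3.43 - 0.59 = 2.84
[4] 1.0(5.12) + 1.0(4.24) + 0.6(0.99) = 5.12 + 4.24 + 0.59 = 9.95
[5] 1.0(5.12) + 1.0(1.03) + 0.6(4.24) = 5.12 + 1.03 + 2.54 = 8.69
The controlling combination is 4, giving 9.95 kPa.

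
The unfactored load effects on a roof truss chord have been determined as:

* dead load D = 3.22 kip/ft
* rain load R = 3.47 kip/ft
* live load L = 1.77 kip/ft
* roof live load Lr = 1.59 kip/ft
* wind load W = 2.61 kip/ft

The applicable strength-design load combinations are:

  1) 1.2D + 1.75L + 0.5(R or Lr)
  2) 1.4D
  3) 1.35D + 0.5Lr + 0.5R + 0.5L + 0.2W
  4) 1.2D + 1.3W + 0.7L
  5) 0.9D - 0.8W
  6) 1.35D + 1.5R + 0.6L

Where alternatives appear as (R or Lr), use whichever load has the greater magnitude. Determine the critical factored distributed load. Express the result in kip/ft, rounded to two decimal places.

10.61 kip/ft

(R or Lr) → R = 3.47 kip/ft.
1) 1.2(3.22) + 1.75(1.77) + 0.5(3.47) = 3.86 + 3.10 + 1.74 = 8.70
2) 1.4(3.22) = 4.51
3) 1.35(3.22) + 0.5(1.59) + 0.5(3.47) + 0.5(1.77) + 0.2(2.61) = 8.28
4) 1.2(3.22) + 1.3(2.61) + 0.7(1.77) = 8.50
5) 0.9(3.22) - 0.8(2.61) = 2.90 - 2.09 = 0.81
6) 1.35(3.22) + 1.5(3.47) + 0.6(1.77) = 10.61
Maximum is from combination 6.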